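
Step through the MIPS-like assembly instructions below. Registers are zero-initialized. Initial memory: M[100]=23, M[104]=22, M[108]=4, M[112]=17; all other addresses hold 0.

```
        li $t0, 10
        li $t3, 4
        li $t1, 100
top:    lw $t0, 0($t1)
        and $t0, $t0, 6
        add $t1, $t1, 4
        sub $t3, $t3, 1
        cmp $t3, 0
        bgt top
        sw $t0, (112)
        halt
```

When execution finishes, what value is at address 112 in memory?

0

li $t0, 10 → $t0=10
li $t3, 4 → $t3=4
li $t1, 100 → $t1=100
lw $t0, 0($t1) → $t0=M[100]=23
and $t0, $t0, 6 → $t0=23&6=6
add $t1, $t1, 4 → $t1=100+4=104
sub $t3, $t3, 1 → $t3=4-1=3
cmp $t3, 0  (cmp 3,0)
bgt top: taken
lw $t0, 0($t1) → $t0=M[104]=22
and $t0, $t0, 6 → $t0=22&6=6
add $t1, $t1, 4 → $t1=104+4=108
sub $t3, $t3, 1 → $t3=3-1=2
cmp $t3, 0  (cmp 2,0)
bgt top: taken
lw $t0, 0($t1) → $t0=M[108]=4
and $t0, $t0, 6 → $t0=4&6=4
add $t1, $t1, 4 → $t1=108+4=112
sub $t3, $t3, 1 → $t3=2-1=1
cmp $t3, 0  (cmp 1,0)
bgt top: taken
lw $t0, 0($t1) → $t0=M[112]=17
and $t0, $t0, 6 → $t0=17&6=0
add $t1, $t1, 4 → $t1=112+4=116
sub $t3, $t3, 1 → $t3=1-1=0
cmp $t3, 0  (cmp 0,0)
bgt top: not taken
sw $t0, (112) → M[112]=0
halt.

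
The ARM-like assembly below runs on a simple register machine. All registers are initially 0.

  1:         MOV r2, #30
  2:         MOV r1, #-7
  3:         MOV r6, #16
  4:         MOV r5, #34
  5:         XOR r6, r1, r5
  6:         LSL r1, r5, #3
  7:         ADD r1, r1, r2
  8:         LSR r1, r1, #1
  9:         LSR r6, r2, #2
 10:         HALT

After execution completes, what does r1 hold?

after MOV r2, #30: r2=30
after MOV r1, #-7: r1=-7
after MOV r6, #16: r6=16
after MOV r5, #34: r5=34
after XOR r6, r1, r5: r6=(-7)^34=-37
after LSL r1, r5, #3: r1=34<<3=272
after ADD r1, r1, r2: r1=272+30=302
after LSR r1, r1, #1: r1=302>>1=151
after LSR r6, r2, #2: r6=30>>2=7
halt.

151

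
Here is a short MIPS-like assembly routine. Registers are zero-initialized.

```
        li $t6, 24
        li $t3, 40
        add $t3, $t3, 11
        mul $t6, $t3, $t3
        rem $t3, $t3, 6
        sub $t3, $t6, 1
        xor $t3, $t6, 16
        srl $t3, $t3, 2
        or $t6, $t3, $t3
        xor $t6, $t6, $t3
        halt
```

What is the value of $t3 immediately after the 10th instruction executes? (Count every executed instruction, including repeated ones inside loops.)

654

after li $t6, 24: $t6=24
after li $t3, 40: $t3=40
after add $t3, $t3, 11: $t3=40+11=51
after mul $t6, $t3, $t3: $t6=51*51=2601
after rem $t3, $t3, 6: $t3=51%6=3
after sub $t3, $t6, 1: $t3=2601-1=2600
after xor $t3, $t6, 16: $t3=2601^16=2617
after srl $t3, $t3, 2: $t3=2617>>2=654
after or $t6, $t3, $t3: $t6=654|654=654
after xor $t6, $t6, $t3: $t6=654^654=0
After step 10: $t3 = 654.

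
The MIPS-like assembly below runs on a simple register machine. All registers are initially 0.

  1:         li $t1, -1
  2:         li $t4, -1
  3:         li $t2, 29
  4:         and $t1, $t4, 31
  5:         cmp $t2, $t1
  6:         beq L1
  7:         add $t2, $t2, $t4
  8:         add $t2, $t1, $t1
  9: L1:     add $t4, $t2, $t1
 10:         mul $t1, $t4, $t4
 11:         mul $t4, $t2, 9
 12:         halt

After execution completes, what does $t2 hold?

62

$t1=-1
$t4=-1
$t2=29
$t1=(-1)&31=31
cmp $t2, $t1  (cmp 29,31)
beq L1: not taken
$t2=29+(-1)=28
$t2=31+31=62
$t4=62+31=93
$t1=93*93=8649
$t4=62*9=558
halt.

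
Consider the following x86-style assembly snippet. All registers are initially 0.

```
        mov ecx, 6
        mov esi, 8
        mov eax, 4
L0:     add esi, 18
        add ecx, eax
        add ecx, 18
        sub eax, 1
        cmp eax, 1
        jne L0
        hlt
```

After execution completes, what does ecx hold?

69

after mov ecx, 6: ecx=6
after mov esi, 8: esi=8
after mov eax, 4: eax=4
after add esi, 18: esi=8+18=26
after add ecx, eax: ecx=6+4=10
after add ecx, 18: ecx=10+18=28
after sub eax, 1: eax=4-1=3
cmp eax, 1  (cmp 3,1)
jne L0: taken
after add esi, 18: esi=26+18=44
after add ecx, eax: ecx=28+3=31
after add ecx, 18: ecx=31+18=49
after sub eax, 1: eax=3-1=2
cmp eax, 1  (cmp 2,1)
jne L0: taken
after add esi, 18: esi=44+18=62
after add ecx, eax: ecx=49+2=51
after add ecx, 18: ecx=51+18=69
after sub eax, 1: eax=2-1=1
cmp eax, 1  (cmp 1,1)
jne L0: not taken
halt.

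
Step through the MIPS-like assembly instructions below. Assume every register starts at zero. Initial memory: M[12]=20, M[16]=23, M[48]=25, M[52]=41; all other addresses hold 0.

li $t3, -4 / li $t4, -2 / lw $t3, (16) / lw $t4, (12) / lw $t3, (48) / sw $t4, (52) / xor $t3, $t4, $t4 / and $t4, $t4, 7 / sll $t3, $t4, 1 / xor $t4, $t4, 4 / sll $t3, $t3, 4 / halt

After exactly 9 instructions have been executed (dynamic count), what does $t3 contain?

after li $t3, -4: $t3=-4
after li $t4, -2: $t4=-2
after lw $t3, (16): $t3=M[16]=23
after lw $t4, (12): $t4=M[12]=20
after lw $t3, (48): $t3=M[48]=25
sw $t4, (52) → M[52]=20
after xor $t3, $t4, $t4: $t3=20^20=0
after and $t4, $t4, 7: $t4=20&7=4
after sll $t3, $t4, 1: $t3=4<<1=8
After step 9: $t3 = 8.

8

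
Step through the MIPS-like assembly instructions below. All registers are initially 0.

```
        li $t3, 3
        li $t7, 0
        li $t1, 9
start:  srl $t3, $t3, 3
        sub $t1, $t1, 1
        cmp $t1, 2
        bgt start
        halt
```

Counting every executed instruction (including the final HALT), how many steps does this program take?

32

after li $t3, 3: $t3=3
after li $t7, 0: $t7=0
after li $t1, 9: $t1=9
after srl $t3, $t3, 3: $t3=3>>3=0
after sub $t1, $t1, 1: $t1=9-1=8
cmp $t1, 2  (cmp 8,2)
bgt start: taken
after srl $t3, $t3, 3: $t3=0>>3=0
after sub $t1, $t1, 1: $t1=8-1=7
cmp $t1, 2  (cmp 7,2)
bgt start: taken
after srl $t3, $t3, 3: $t3=0>>3=0
after sub $t1, $t1, 1: $t1=7-1=6
cmp $t1, 2  (cmp 6,2)
bgt start: taken
after srl $t3, $t3, 3: $t3=0>>3=0
after sub $t1, $t1, 1: $t1=6-1=5
cmp $t1, 2  (cmp 5,2)
bgt start: taken
after srl $t3, $t3, 3: $t3=0>>3=0
after sub $t1, $t1, 1: $t1=5-1=4
cmp $t1, 2  (cmp 4,2)
bgt start: taken
after srl $t3, $t3, 3: $t3=0>>3=0
after sub $t1, $t1, 1: $t1=4-1=3
cmp $t1, 2  (cmp 3,2)
bgt start: taken
after srl $t3, $t3, 3: $t3=0>>3=0
after sub $t1, $t1, 1: $t1=3-1=2
cmp $t1, 2  (cmp 2,2)
bgt start: not taken
halt.
Total executed instructions: 32.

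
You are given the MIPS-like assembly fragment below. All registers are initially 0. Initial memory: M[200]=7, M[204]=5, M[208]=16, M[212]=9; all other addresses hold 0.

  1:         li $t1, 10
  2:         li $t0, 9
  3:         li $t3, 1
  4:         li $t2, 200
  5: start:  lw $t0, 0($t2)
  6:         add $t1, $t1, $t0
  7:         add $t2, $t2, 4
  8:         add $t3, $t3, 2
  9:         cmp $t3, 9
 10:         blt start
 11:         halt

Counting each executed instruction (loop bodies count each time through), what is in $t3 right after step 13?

3

$t1=10
$t0=9
$t3=1
$t2=200
$t0=M[200]=7
$t1=10+7=17
$t2=200+4=204
$t3=1+2=3
cmp $t3, 9  (cmp 3,9)
blt start: taken
$t0=M[204]=5
$t1=17+5=22
$t2=204+4=208
After step 13: $t3 = 3.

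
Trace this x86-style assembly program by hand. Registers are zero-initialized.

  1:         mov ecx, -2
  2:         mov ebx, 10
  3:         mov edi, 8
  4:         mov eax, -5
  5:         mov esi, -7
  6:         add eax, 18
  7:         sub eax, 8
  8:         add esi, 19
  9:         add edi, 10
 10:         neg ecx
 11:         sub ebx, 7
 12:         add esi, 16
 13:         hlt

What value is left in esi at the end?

28

mov ecx, -2 → ecx=-2
mov ebx, 10 → ebx=10
mov edi, 8 → edi=8
mov eax, -5 → eax=-5
mov esi, -7 → esi=-7
add eax, 18 → eax=(-5)+18=13
sub eax, 8 → eax=13-8=5
add esi, 19 → esi=(-7)+19=12
add edi, 10 → edi=8+10=18
neg ecx → ecx=-(-2)=2
sub ebx, 7 → ebx=10-7=3
add esi, 16 → esi=12+16=28
halt.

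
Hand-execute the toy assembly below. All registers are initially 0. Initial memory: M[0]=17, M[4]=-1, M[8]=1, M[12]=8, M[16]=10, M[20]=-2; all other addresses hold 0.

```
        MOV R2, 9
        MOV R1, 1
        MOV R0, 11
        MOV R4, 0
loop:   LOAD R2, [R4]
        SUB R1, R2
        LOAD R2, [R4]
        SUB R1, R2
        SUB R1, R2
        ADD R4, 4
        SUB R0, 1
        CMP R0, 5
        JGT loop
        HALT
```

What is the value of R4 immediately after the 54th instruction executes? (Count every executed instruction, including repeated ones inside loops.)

20

MOV R2, 9 → R2=9
MOV R1, 1 → R1=1
MOV R0, 11 → R0=11
MOV R4, 0 → R4=0
LOAD R2, [R4] → R2=M[0]=17
SUB R1, R2 → R1=1-17=-16
LOAD R2, [R4] → R2=M[0]=17
SUB R1, R2 → R1=(-16)-17=-33
SUB R1, R2 → R1=(-33)-17=-50
ADD R4, 4 → R4=0+4=4
SUB R0, 1 → R0=11-1=10
CMP R0, 5  (cmp 10,5)
JGT loop: taken
LOAD R2, [R4] → R2=M[4]=-1
SUB R1, R2 → R1=(-50)-(-1)=-49
LOAD R2, [R4] → R2=M[4]=-1
SUB R1, R2 → R1=(-49)-(-1)=-48
SUB R1, R2 → R1=(-48)-(-1)=-47
ADD R4, 4 → R4=4+4=8
SUB R0, 1 → R0=10-1=9
CMP R0, 5  (cmp 9,5)
JGT loop: taken
LOAD R2, [R4] → R2=M[8]=1
SUB R1, R2 → R1=(-47)-1=-48
LOAD R2, [R4] → R2=M[8]=1
SUB R1, R2 → R1=(-48)-1=-49
SUB R1, R2 → R1=(-49)-1=-50
ADD R4, 4 → R4=8+4=12
SUB R0, 1 → R0=9-1=8
CMP R0, 5  (cmp 8,5)
JGT loop: taken
LOAD R2, [R4] → R2=M[12]=8
SUB R1, R2 → R1=(-50)-8=-58
LOAD R2, [R4] → R2=M[12]=8
SUB R1, R2 → R1=(-58)-8=-66
SUB R1, R2 → R1=(-66)-8=-74
ADD R4, 4 → R4=12+4=16
SUB R0, 1 → R0=8-1=7
CMP R0, 5  (cmp 7,5)
JGT loop: taken
LOAD R2, [R4] → R2=M[16]=10
SUB R1, R2 → R1=(-74)-10=-84
LOAD R2, [R4] → R2=M[16]=10
SUB R1, R2 → R1=(-84)-10=-94
SUB R1, R2 → R1=(-94)-10=-104
ADD R4, 4 → R4=16+4=20
SUB R0, 1 → R0=7-1=6
CMP R0, 5  (cmp 6,5)
JGT loop: taken
LOAD R2, [R4] → R2=M[20]=-2
SUB R1, R2 → R1=(-104)-(-2)=-102
LOAD R2, [R4] → R2=M[20]=-2
SUB R1, R2 → R1=(-102)-(-2)=-100
SUB R1, R2 → R1=(-100)-(-2)=-98
After step 54: R4 = 20.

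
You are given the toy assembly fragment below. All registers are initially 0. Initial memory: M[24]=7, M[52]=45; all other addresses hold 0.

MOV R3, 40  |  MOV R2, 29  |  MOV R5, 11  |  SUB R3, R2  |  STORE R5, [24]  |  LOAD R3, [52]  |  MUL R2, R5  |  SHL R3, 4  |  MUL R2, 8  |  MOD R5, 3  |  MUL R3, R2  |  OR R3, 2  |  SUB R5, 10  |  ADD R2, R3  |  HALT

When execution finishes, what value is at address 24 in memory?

11

after MOV R3, 40: R3=40
after MOV R2, 29: R2=29
after MOV R5, 11: R5=11
after SUB R3, R2: R3=40-29=11
STORE R5, [24] → M[24]=11
after LOAD R3, [52]: R3=M[52]=45
after MUL R2, R5: R2=29*11=319
after SHL R3, 4: R3=45<<4=720
after MUL R2, 8: R2=319*8=2552
after MOD R5, 3: R5=11%3=2
after MUL R3, R2: R3=720*2552=1837440
after OR R3, 2: R3=1837440|2=1837442
after SUB R5, 10: R5=2-10=-8
after ADD R2, R3: R2=2552+1837442=1839994
halt.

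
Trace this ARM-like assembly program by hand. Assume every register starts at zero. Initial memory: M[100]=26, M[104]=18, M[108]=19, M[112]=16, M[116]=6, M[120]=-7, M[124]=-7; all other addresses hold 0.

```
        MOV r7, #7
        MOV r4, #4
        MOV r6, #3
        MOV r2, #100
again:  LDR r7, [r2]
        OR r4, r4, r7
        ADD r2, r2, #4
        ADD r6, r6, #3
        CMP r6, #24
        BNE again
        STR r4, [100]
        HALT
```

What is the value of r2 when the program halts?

after MOV r7, #7: r7=7
after MOV r4, #4: r4=4
after MOV r6, #3: r6=3
after MOV r2, #100: r2=100
after LDR r7, [r2]: r7=M[100]=26
after OR r4, r4, r7: r4=4|26=30
after ADD r2, r2, #4: r2=100+4=104
after ADD r6, r6, #3: r6=3+3=6
CMP r6, #24  (cmp 6,24)
BNE again: taken
after LDR r7, [r2]: r7=M[104]=18
after OR r4, r4, r7: r4=30|18=30
after ADD r2, r2, #4: r2=104+4=108
after ADD r6, r6, #3: r6=6+3=9
CMP r6, #24  (cmp 9,24)
BNE again: taken
after LDR r7, [r2]: r7=M[108]=19
after OR r4, r4, r7: r4=30|19=31
after ADD r2, r2, #4: r2=108+4=112
after ADD r6, r6, #3: r6=9+3=12
CMP r6, #24  (cmp 12,24)
BNE again: taken
after LDR r7, [r2]: r7=M[112]=16
after OR r4, r4, r7: r4=31|16=31
after ADD r2, r2, #4: r2=112+4=116
after ADD r6, r6, #3: r6=12+3=15
CMP r6, #24  (cmp 15,24)
BNE again: taken
after LDR r7, [r2]: r7=M[116]=6
after OR r4, r4, r7: r4=31|6=31
after ADD r2, r2, #4: r2=116+4=120
after ADD r6, r6, #3: r6=15+3=18
CMP r6, #24  (cmp 18,24)
BNE again: taken
after LDR r7, [r2]: r7=M[120]=-7
after OR r4, r4, r7: r4=31|(-7)=-1
after ADD r2, r2, #4: r2=120+4=124
after ADD r6, r6, #3: r6=18+3=21
CMP r6, #24  (cmp 21,24)
BNE again: taken
after LDR r7, [r2]: r7=M[124]=-7
after OR r4, r4, r7: r4=(-1)|(-7)=-1
after ADD r2, r2, #4: r2=124+4=128
after ADD r6, r6, #3: r6=21+3=24
CMP r6, #24  (cmp 24,24)
BNE again: not taken
STR r4, [100] → M[100]=-1
halt.

128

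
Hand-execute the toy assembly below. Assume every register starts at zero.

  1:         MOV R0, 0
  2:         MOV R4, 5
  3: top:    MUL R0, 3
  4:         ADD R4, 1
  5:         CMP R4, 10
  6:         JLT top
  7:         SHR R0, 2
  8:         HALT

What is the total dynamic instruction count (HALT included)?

MOV R0, 0 → R0=0
MOV R4, 5 → R4=5
MUL R0, 3 → R0=0*3=0
ADD R4, 1 → R4=5+1=6
CMP R4, 10  (cmp 6,10)
JLT top: taken
MUL R0, 3 → R0=0*3=0
ADD R4, 1 → R4=6+1=7
CMP R4, 10  (cmp 7,10)
JLT top: taken
MUL R0, 3 → R0=0*3=0
ADD R4, 1 → R4=7+1=8
CMP R4, 10  (cmp 8,10)
JLT top: taken
MUL R0, 3 → R0=0*3=0
ADD R4, 1 → R4=8+1=9
CMP R4, 10  (cmp 9,10)
JLT top: taken
MUL R0, 3 → R0=0*3=0
ADD R4, 1 → R4=9+1=10
CMP R4, 10  (cmp 10,10)
JLT top: not taken
SHR R0, 2 → R0=0>>2=0
halt.
Total executed instructions: 24.

24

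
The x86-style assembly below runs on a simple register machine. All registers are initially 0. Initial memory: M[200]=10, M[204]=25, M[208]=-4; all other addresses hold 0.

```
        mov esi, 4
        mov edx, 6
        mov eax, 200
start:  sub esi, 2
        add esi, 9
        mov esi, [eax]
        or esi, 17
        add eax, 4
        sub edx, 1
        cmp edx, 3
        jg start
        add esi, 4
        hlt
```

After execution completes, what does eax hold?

212

mov esi, 4 → esi=4
mov edx, 6 → edx=6
mov eax, 200 → eax=200
sub esi, 2 → esi=4-2=2
add esi, 9 → esi=2+9=11
mov esi, [eax] → esi=M[200]=10
or esi, 17 → esi=10|17=27
add eax, 4 → eax=200+4=204
sub edx, 1 → edx=6-1=5
cmp edx, 3  (cmp 5,3)
jg start: taken
sub esi, 2 → esi=27-2=25
add esi, 9 → esi=25+9=34
mov esi, [eax] → esi=M[204]=25
or esi, 17 → esi=25|17=25
add eax, 4 → eax=204+4=208
sub edx, 1 → edx=5-1=4
cmp edx, 3  (cmp 4,3)
jg start: taken
sub esi, 2 → esi=25-2=23
add esi, 9 → esi=23+9=32
mov esi, [eax] → esi=M[208]=-4
or esi, 17 → esi=(-4)|17=-3
add eax, 4 → eax=208+4=212
sub edx, 1 → edx=4-1=3
cmp edx, 3  (cmp 3,3)
jg start: not taken
add esi, 4 → esi=(-3)+4=1
halt.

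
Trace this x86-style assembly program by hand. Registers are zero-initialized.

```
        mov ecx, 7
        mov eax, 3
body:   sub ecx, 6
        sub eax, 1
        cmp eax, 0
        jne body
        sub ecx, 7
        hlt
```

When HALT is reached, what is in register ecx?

mov ecx, 7 → ecx=7
mov eax, 3 → eax=3
sub ecx, 6 → ecx=7-6=1
sub eax, 1 → eax=3-1=2
cmp eax, 0  (cmp 2,0)
jne body: taken
sub ecx, 6 → ecx=1-6=-5
sub eax, 1 → eax=2-1=1
cmp eax, 0  (cmp 1,0)
jne body: taken
sub ecx, 6 → ecx=(-5)-6=-11
sub eax, 1 → eax=1-1=0
cmp eax, 0  (cmp 0,0)
jne body: not taken
sub ecx, 7 → ecx=(-11)-7=-18
halt.

-18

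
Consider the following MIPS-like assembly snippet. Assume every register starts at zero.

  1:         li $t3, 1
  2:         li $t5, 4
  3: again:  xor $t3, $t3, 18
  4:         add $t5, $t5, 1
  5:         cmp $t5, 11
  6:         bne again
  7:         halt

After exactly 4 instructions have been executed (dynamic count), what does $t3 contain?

19

after li $t3, 1: $t3=1
after li $t5, 4: $t5=4
after xor $t3, $t3, 18: $t3=1^18=19
after add $t5, $t5, 1: $t5=4+1=5
After step 4: $t3 = 19.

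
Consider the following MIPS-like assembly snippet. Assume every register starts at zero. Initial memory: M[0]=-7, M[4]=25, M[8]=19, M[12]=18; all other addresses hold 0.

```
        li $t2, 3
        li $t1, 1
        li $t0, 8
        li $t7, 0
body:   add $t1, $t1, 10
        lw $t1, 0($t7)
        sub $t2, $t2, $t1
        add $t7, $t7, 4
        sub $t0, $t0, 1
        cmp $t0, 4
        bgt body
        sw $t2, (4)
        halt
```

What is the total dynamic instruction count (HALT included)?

after li $t2, 3: $t2=3
after li $t1, 1: $t1=1
after li $t0, 8: $t0=8
after li $t7, 0: $t7=0
after add $t1, $t1, 10: $t1=1+10=11
after lw $t1, 0($t7): $t1=M[0]=-7
after sub $t2, $t2, $t1: $t2=3-(-7)=10
after add $t7, $t7, 4: $t7=0+4=4
after sub $t0, $t0, 1: $t0=8-1=7
cmp $t0, 4  (cmp 7,4)
bgt body: taken
after add $t1, $t1, 10: $t1=(-7)+10=3
after lw $t1, 0($t7): $t1=M[4]=25
after sub $t2, $t2, $t1: $t2=10-25=-15
after add $t7, $t7, 4: $t7=4+4=8
after sub $t0, $t0, 1: $t0=7-1=6
cmp $t0, 4  (cmp 6,4)
bgt body: taken
after add $t1, $t1, 10: $t1=25+10=35
after lw $t1, 0($t7): $t1=M[8]=19
after sub $t2, $t2, $t1: $t2=(-15)-19=-34
after add $t7, $t7, 4: $t7=8+4=12
after sub $t0, $t0, 1: $t0=6-1=5
cmp $t0, 4  (cmp 5,4)
bgt body: taken
after add $t1, $t1, 10: $t1=19+10=29
after lw $t1, 0($t7): $t1=M[12]=18
after sub $t2, $t2, $t1: $t2=(-34)-18=-52
after add $t7, $t7, 4: $t7=12+4=16
after sub $t0, $t0, 1: $t0=5-1=4
cmp $t0, 4  (cmp 4,4)
bgt body: not taken
sw $t2, (4) → M[4]=-52
halt.
Total executed instructions: 34.

34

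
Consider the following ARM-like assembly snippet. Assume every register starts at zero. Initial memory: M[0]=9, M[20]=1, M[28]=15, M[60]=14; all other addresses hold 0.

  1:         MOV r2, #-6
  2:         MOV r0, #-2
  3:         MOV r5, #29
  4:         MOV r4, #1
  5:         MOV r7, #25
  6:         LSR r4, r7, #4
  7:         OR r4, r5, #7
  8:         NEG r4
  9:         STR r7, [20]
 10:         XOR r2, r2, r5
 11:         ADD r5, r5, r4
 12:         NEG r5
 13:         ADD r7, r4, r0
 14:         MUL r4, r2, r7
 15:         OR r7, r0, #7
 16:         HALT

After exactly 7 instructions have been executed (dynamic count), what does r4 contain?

MOV r2, #-6 → r2=-6
MOV r0, #-2 → r0=-2
MOV r5, #29 → r5=29
MOV r4, #1 → r4=1
MOV r7, #25 → r7=25
LSR r4, r7, #4 → r4=25>>4=1
OR r4, r5, #7 → r4=29|7=31
After step 7: r4 = 31.

31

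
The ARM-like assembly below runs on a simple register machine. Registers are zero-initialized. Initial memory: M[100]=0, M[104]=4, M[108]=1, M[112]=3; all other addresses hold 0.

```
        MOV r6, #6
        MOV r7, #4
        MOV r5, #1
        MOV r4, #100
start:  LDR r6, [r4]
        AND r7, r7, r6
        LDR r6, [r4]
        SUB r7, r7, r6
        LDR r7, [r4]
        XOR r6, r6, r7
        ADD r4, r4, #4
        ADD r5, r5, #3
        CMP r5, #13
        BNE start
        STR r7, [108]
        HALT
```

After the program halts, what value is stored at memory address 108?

3

after MOV r6, #6: r6=6
after MOV r7, #4: r7=4
after MOV r5, #1: r5=1
after MOV r4, #100: r4=100
after LDR r6, [r4]: r6=M[100]=0
after AND r7, r7, r6: r7=4&0=0
after LDR r6, [r4]: r6=M[100]=0
after SUB r7, r7, r6: r7=0-0=0
after LDR r7, [r4]: r7=M[100]=0
after XOR r6, r6, r7: r6=0^0=0
after ADD r4, r4, #4: r4=100+4=104
after ADD r5, r5, #3: r5=1+3=4
CMP r5, #13  (cmp 4,13)
BNE start: taken
after LDR r6, [r4]: r6=M[104]=4
after AND r7, r7, r6: r7=0&4=0
after LDR r6, [r4]: r6=M[104]=4
after SUB r7, r7, r6: r7=0-4=-4
after LDR r7, [r4]: r7=M[104]=4
after XOR r6, r6, r7: r6=4^4=0
after ADD r4, r4, #4: r4=104+4=108
after ADD r5, r5, #3: r5=4+3=7
CMP r5, #13  (cmp 7,13)
BNE start: taken
after LDR r6, [r4]: r6=M[108]=1
after AND r7, r7, r6: r7=4&1=0
after LDR r6, [r4]: r6=M[108]=1
after SUB r7, r7, r6: r7=0-1=-1
after LDR r7, [r4]: r7=M[108]=1
after XOR r6, r6, r7: r6=1^1=0
after ADD r4, r4, #4: r4=108+4=112
after ADD r5, r5, #3: r5=7+3=10
CMP r5, #13  (cmp 10,13)
BNE start: taken
after LDR r6, [r4]: r6=M[112]=3
after AND r7, r7, r6: r7=1&3=1
after LDR r6, [r4]: r6=M[112]=3
after SUB r7, r7, r6: r7=1-3=-2
after LDR r7, [r4]: r7=M[112]=3
after XOR r6, r6, r7: r6=3^3=0
after ADD r4, r4, #4: r4=112+4=116
after ADD r5, r5, #3: r5=10+3=13
CMP r5, #13  (cmp 13,13)
BNE start: not taken
STR r7, [108] → M[108]=3
halt.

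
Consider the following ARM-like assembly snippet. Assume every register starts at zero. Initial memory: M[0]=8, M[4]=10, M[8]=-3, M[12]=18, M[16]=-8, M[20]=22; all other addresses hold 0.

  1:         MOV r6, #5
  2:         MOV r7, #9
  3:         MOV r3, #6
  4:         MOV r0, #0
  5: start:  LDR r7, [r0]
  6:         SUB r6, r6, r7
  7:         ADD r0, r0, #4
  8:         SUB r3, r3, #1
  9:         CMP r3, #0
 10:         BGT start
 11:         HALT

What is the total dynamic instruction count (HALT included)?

41

after MOV r6, #5: r6=5
after MOV r7, #9: r7=9
after MOV r3, #6: r3=6
after MOV r0, #0: r0=0
after LDR r7, [r0]: r7=M[0]=8
after SUB r6, r6, r7: r6=5-8=-3
after ADD r0, r0, #4: r0=0+4=4
after SUB r3, r3, #1: r3=6-1=5
CMP r3, #0  (cmp 5,0)
BGT start: taken
after LDR r7, [r0]: r7=M[4]=10
after SUB r6, r6, r7: r6=(-3)-10=-13
after ADD r0, r0, #4: r0=4+4=8
after SUB r3, r3, #1: r3=5-1=4
CMP r3, #0  (cmp 4,0)
BGT start: taken
after LDR r7, [r0]: r7=M[8]=-3
after SUB r6, r6, r7: r6=(-13)-(-3)=-10
after ADD r0, r0, #4: r0=8+4=12
after SUB r3, r3, #1: r3=4-1=3
CMP r3, #0  (cmp 3,0)
BGT start: taken
after LDR r7, [r0]: r7=M[12]=18
after SUB r6, r6, r7: r6=(-10)-18=-28
after ADD r0, r0, #4: r0=12+4=16
after SUB r3, r3, #1: r3=3-1=2
CMP r3, #0  (cmp 2,0)
BGT start: taken
after LDR r7, [r0]: r7=M[16]=-8
after SUB r6, r6, r7: r6=(-28)-(-8)=-20
after ADD r0, r0, #4: r0=16+4=20
after SUB r3, r3, #1: r3=2-1=1
CMP r3, #0  (cmp 1,0)
BGT start: taken
after LDR r7, [r0]: r7=M[20]=22
after SUB r6, r6, r7: r6=(-20)-22=-42
after ADD r0, r0, #4: r0=20+4=24
after SUB r3, r3, #1: r3=1-1=0
CMP r3, #0  (cmp 0,0)
BGT start: not taken
halt.
Total executed instructions: 41.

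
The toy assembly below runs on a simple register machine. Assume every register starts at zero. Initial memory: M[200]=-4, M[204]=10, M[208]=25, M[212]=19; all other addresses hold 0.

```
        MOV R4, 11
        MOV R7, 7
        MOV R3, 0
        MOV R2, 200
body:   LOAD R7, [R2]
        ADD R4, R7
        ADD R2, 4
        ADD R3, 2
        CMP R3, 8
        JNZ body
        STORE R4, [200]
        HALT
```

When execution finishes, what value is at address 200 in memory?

after MOV R4, 11: R4=11
after MOV R7, 7: R7=7
after MOV R3, 0: R3=0
after MOV R2, 200: R2=200
after LOAD R7, [R2]: R7=M[200]=-4
after ADD R4, R7: R4=11+(-4)=7
after ADD R2, 4: R2=200+4=204
after ADD R3, 2: R3=0+2=2
CMP R3, 8  (cmp 2,8)
JNZ body: taken
after LOAD R7, [R2]: R7=M[204]=10
after ADD R4, R7: R4=7+10=17
after ADD R2, 4: R2=204+4=208
after ADD R3, 2: R3=2+2=4
CMP R3, 8  (cmp 4,8)
JNZ body: taken
after LOAD R7, [R2]: R7=M[208]=25
after ADD R4, R7: R4=17+25=42
after ADD R2, 4: R2=208+4=212
after ADD R3, 2: R3=4+2=6
CMP R3, 8  (cmp 6,8)
JNZ body: taken
after LOAD R7, [R2]: R7=M[212]=19
after ADD R4, R7: R4=42+19=61
after ADD R2, 4: R2=212+4=216
after ADD R3, 2: R3=6+2=8
CMP R3, 8  (cmp 8,8)
JNZ body: not taken
STORE R4, [200] → M[200]=61
halt.

61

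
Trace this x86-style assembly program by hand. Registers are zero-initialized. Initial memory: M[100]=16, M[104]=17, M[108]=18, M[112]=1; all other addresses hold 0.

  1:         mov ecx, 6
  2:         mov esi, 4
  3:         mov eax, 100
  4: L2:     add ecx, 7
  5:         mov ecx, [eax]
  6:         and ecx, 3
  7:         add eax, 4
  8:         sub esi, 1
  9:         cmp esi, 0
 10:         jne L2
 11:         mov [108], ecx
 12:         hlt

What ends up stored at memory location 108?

1

mov ecx, 6 → ecx=6
mov esi, 4 → esi=4
mov eax, 100 → eax=100
add ecx, 7 → ecx=6+7=13
mov ecx, [eax] → ecx=M[100]=16
and ecx, 3 → ecx=16&3=0
add eax, 4 → eax=100+4=104
sub esi, 1 → esi=4-1=3
cmp esi, 0  (cmp 3,0)
jne L2: taken
add ecx, 7 → ecx=0+7=7
mov ecx, [eax] → ecx=M[104]=17
and ecx, 3 → ecx=17&3=1
add eax, 4 → eax=104+4=108
sub esi, 1 → esi=3-1=2
cmp esi, 0  (cmp 2,0)
jne L2: taken
add ecx, 7 → ecx=1+7=8
mov ecx, [eax] → ecx=M[108]=18
and ecx, 3 → ecx=18&3=2
add eax, 4 → eax=108+4=112
sub esi, 1 → esi=2-1=1
cmp esi, 0  (cmp 1,0)
jne L2: taken
add ecx, 7 → ecx=2+7=9
mov ecx, [eax] → ecx=M[112]=1
and ecx, 3 → ecx=1&3=1
add eax, 4 → eax=112+4=116
sub esi, 1 → esi=1-1=0
cmp esi, 0  (cmp 0,0)
jne L2: not taken
mov [108], ecx → M[108]=1
halt.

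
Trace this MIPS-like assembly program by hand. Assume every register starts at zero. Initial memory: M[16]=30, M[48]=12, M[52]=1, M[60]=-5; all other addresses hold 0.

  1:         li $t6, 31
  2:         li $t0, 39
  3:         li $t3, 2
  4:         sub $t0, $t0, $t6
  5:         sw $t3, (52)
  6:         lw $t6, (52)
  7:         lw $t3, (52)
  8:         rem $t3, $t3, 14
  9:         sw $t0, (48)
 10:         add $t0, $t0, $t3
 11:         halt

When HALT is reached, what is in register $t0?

10

$t6=31
$t0=39
$t3=2
$t0=39-31=8
sw $t3, (52) → M[52]=2
$t6=M[52]=2
$t3=M[52]=2
$t3=2%14=2
sw $t0, (48) → M[48]=8
$t0=8+2=10
halt.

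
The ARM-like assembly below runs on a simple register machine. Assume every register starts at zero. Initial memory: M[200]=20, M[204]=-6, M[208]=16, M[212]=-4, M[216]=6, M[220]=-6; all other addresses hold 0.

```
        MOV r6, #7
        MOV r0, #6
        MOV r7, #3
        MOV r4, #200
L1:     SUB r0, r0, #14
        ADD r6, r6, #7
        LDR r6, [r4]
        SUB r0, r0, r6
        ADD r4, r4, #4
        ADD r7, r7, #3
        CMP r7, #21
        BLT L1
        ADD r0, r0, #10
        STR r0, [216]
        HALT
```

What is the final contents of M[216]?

-94

MOV r6, #7 → r6=7
MOV r0, #6 → r0=6
MOV r7, #3 → r7=3
MOV r4, #200 → r4=200
SUB r0, r0, #14 → r0=6-14=-8
ADD r6, r6, #7 → r6=7+7=14
LDR r6, [r4] → r6=M[200]=20
SUB r0, r0, r6 → r0=(-8)-20=-28
ADD r4, r4, #4 → r4=200+4=204
ADD r7, r7, #3 → r7=3+3=6
CMP r7, #21  (cmp 6,21)
BLT L1: taken
SUB r0, r0, #14 → r0=(-28)-14=-42
ADD r6, r6, #7 → r6=20+7=27
LDR r6, [r4] → r6=M[204]=-6
SUB r0, r0, r6 → r0=(-42)-(-6)=-36
ADD r4, r4, #4 → r4=204+4=208
ADD r7, r7, #3 → r7=6+3=9
CMP r7, #21  (cmp 9,21)
BLT L1: taken
SUB r0, r0, #14 → r0=(-36)-14=-50
ADD r6, r6, #7 → r6=(-6)+7=1
LDR r6, [r4] → r6=M[208]=16
SUB r0, r0, r6 → r0=(-50)-16=-66
ADD r4, r4, #4 → r4=208+4=212
ADD r7, r7, #3 → r7=9+3=12
CMP r7, #21  (cmp 12,21)
BLT L1: taken
SUB r0, r0, #14 → r0=(-66)-14=-80
ADD r6, r6, #7 → r6=16+7=23
LDR r6, [r4] → r6=M[212]=-4
SUB r0, r0, r6 → r0=(-80)-(-4)=-76
ADD r4, r4, #4 → r4=212+4=216
ADD r7, r7, #3 → r7=12+3=15
CMP r7, #21  (cmp 15,21)
BLT L1: taken
SUB r0, r0, #14 → r0=(-76)-14=-90
ADD r6, r6, #7 → r6=(-4)+7=3
LDR r6, [r4] → r6=M[216]=6
SUB r0, r0, r6 → r0=(-90)-6=-96
ADD r4, r4, #4 → r4=216+4=220
ADD r7, r7, #3 → r7=15+3=18
CMP r7, #21  (cmp 18,21)
BLT L1: taken
SUB r0, r0, #14 → r0=(-96)-14=-110
ADD r6, r6, #7 → r6=6+7=13
LDR r6, [r4] → r6=M[220]=-6
SUB r0, r0, r6 → r0=(-110)-(-6)=-104
ADD r4, r4, #4 → r4=220+4=224
ADD r7, r7, #3 → r7=18+3=21
CMP r7, #21  (cmp 21,21)
BLT L1: not taken
ADD r0, r0, #10 → r0=(-104)+10=-94
STR r0, [216] → M[216]=-94
halt.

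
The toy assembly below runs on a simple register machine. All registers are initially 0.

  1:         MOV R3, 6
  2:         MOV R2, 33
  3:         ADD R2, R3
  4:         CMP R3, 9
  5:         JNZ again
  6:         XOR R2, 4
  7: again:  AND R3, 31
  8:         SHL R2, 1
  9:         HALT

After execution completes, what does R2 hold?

MOV R3, 6 → R3=6
MOV R2, 33 → R2=33
ADD R2, R3 → R2=33+6=39
CMP R3, 9  (cmp 6,9)
JNZ again: taken
AND R3, 31 → R3=6&31=6
SHL R2, 1 → R2=39<<1=78
halt.

78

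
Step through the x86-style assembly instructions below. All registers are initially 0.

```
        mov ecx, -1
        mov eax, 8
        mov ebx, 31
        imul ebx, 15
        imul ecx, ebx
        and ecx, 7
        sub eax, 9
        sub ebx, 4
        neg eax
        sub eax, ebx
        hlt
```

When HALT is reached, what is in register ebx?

after mov ecx, -1: ecx=-1
after mov eax, 8: eax=8
after mov ebx, 31: ebx=31
after imul ebx, 15: ebx=31*15=465
after imul ecx, ebx: ecx=(-1)*465=-465
after and ecx, 7: ecx=(-465)&7=7
after sub eax, 9: eax=8-9=-1
after sub ebx, 4: ebx=465-4=461
after neg eax: eax=-(-1)=1
after sub eax, ebx: eax=1-461=-460
halt.

461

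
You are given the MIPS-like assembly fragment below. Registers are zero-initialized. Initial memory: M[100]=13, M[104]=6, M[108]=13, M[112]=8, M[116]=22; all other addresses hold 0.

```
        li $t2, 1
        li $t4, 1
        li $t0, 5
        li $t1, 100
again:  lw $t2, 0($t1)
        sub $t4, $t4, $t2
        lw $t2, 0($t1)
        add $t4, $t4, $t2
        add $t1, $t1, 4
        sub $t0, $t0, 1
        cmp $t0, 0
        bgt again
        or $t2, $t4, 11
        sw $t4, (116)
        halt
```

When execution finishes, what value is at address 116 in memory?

after li $t2, 1: $t2=1
after li $t4, 1: $t4=1
after li $t0, 5: $t0=5
after li $t1, 100: $t1=100
after lw $t2, 0($t1): $t2=M[100]=13
after sub $t4, $t4, $t2: $t4=1-13=-12
after lw $t2, 0($t1): $t2=M[100]=13
after add $t4, $t4, $t2: $t4=(-12)+13=1
after add $t1, $t1, 4: $t1=100+4=104
after sub $t0, $t0, 1: $t0=5-1=4
cmp $t0, 0  (cmp 4,0)
bgt again: taken
after lw $t2, 0($t1): $t2=M[104]=6
after sub $t4, $t4, $t2: $t4=1-6=-5
after lw $t2, 0($t1): $t2=M[104]=6
after add $t4, $t4, $t2: $t4=(-5)+6=1
after add $t1, $t1, 4: $t1=104+4=108
after sub $t0, $t0, 1: $t0=4-1=3
cmp $t0, 0  (cmp 3,0)
bgt again: taken
after lw $t2, 0($t1): $t2=M[108]=13
after sub $t4, $t4, $t2: $t4=1-13=-12
after lw $t2, 0($t1): $t2=M[108]=13
after add $t4, $t4, $t2: $t4=(-12)+13=1
after add $t1, $t1, 4: $t1=108+4=112
after sub $t0, $t0, 1: $t0=3-1=2
cmp $t0, 0  (cmp 2,0)
bgt again: taken
after lw $t2, 0($t1): $t2=M[112]=8
after sub $t4, $t4, $t2: $t4=1-8=-7
after lw $t2, 0($t1): $t2=M[112]=8
after add $t4, $t4, $t2: $t4=(-7)+8=1
after add $t1, $t1, 4: $t1=112+4=116
after sub $t0, $t0, 1: $t0=2-1=1
cmp $t0, 0  (cmp 1,0)
bgt again: taken
after lw $t2, 0($t1): $t2=M[116]=22
after sub $t4, $t4, $t2: $t4=1-22=-21
after lw $t2, 0($t1): $t2=M[116]=22
after add $t4, $t4, $t2: $t4=(-21)+22=1
after add $t1, $t1, 4: $t1=116+4=120
after sub $t0, $t0, 1: $t0=1-1=0
cmp $t0, 0  (cmp 0,0)
bgt again: not taken
after or $t2, $t4, 11: $t2=1|11=11
sw $t4, (116) → M[116]=1
halt.

1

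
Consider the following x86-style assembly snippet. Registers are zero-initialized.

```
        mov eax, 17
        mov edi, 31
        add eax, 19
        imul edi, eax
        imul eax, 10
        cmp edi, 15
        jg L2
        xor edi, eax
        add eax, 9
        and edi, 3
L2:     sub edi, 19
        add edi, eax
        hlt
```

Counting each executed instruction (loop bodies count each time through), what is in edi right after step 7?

1116

eax=17
edi=31
eax=17+19=36
edi=31*36=1116
eax=36*10=360
cmp edi, 15  (cmp 1116,15)
jg L2: taken
After step 7: edi = 1116.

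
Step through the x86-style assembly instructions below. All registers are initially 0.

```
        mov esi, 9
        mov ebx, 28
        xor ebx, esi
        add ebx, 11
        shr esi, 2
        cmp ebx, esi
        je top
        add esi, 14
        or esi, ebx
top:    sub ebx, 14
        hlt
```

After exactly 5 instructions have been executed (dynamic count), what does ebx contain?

esi=9
ebx=28
ebx=28^9=21
ebx=21+11=32
esi=9>>2=2
After step 5: ebx = 32.

32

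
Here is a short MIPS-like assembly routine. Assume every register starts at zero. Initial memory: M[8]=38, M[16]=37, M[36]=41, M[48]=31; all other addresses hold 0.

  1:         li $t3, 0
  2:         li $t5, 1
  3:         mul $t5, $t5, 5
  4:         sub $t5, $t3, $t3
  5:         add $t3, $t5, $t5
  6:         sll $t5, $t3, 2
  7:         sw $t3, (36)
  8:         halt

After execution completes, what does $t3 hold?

0

li $t3, 0 → $t3=0
li $t5, 1 → $t5=1
mul $t5, $t5, 5 → $t5=1*5=5
sub $t5, $t3, $t3 → $t5=0-0=0
add $t3, $t5, $t5 → $t3=0+0=0
sll $t5, $t3, 2 → $t5=0<<2=0
sw $t3, (36) → M[36]=0
halt.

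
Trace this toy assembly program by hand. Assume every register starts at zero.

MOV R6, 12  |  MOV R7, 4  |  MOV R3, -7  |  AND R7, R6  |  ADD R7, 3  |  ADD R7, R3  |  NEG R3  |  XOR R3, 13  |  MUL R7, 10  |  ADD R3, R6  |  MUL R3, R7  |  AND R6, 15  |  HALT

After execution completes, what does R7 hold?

MOV R6, 12 → R6=12
MOV R7, 4 → R7=4
MOV R3, -7 → R3=-7
AND R7, R6 → R7=4&12=4
ADD R7, 3 → R7=4+3=7
ADD R7, R3 → R7=7+(-7)=0
NEG R3 → R3=-(-7)=7
XOR R3, 13 → R3=7^13=10
MUL R7, 10 → R7=0*10=0
ADD R3, R6 → R3=10+12=22
MUL R3, R7 → R3=22*0=0
AND R6, 15 → R6=12&15=12
halt.

0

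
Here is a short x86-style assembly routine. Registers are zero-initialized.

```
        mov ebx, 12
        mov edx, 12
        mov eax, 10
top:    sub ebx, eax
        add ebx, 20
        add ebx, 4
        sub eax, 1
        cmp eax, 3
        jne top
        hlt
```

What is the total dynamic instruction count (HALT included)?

46

mov ebx, 12 → ebx=12
mov edx, 12 → edx=12
mov eax, 10 → eax=10
sub ebx, eax → ebx=12-10=2
add ebx, 20 → ebx=2+20=22
add ebx, 4 → ebx=22+4=26
sub eax, 1 → eax=10-1=9
cmp eax, 3  (cmp 9,3)
jne top: taken
sub ebx, eax → ebx=26-9=17
add ebx, 20 → ebx=17+20=37
add ebx, 4 → ebx=37+4=41
sub eax, 1 → eax=9-1=8
cmp eax, 3  (cmp 8,3)
jne top: taken
sub ebx, eax → ebx=41-8=33
add ebx, 20 → ebx=33+20=53
add ebx, 4 → ebx=53+4=57
sub eax, 1 → eax=8-1=7
cmp eax, 3  (cmp 7,3)
jne top: taken
sub ebx, eax → ebx=57-7=50
add ebx, 20 → ebx=50+20=70
add ebx, 4 → ebx=70+4=74
sub eax, 1 → eax=7-1=6
cmp eax, 3  (cmp 6,3)
jne top: taken
sub ebx, eax → ebx=74-6=68
add ebx, 20 → ebx=68+20=88
add ebx, 4 → ebx=88+4=92
sub eax, 1 → eax=6-1=5
cmp eax, 3  (cmp 5,3)
jne top: taken
sub ebx, eax → ebx=92-5=87
add ebx, 20 → ebx=87+20=107
add ebx, 4 → ebx=107+4=111
sub eax, 1 → eax=5-1=4
cmp eax, 3  (cmp 4,3)
jne top: taken
sub ebx, eax → ebx=111-4=107
add ebx, 20 → ebx=107+20=127
add ebx, 4 → ebx=127+4=131
sub eax, 1 → eax=4-1=3
cmp eax, 3  (cmp 3,3)
jne top: not taken
halt.
Total executed instructions: 46.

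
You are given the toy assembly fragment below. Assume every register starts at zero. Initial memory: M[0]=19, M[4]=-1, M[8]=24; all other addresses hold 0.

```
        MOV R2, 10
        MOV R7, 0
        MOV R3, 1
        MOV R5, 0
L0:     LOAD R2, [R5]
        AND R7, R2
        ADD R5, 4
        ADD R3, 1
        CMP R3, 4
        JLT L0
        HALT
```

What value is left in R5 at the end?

after MOV R2, 10: R2=10
after MOV R7, 0: R7=0
after MOV R3, 1: R3=1
after MOV R5, 0: R5=0
after LOAD R2, [R5]: R2=M[0]=19
after AND R7, R2: R7=0&19=0
after ADD R5, 4: R5=0+4=4
after ADD R3, 1: R3=1+1=2
CMP R3, 4  (cmp 2,4)
JLT L0: taken
after LOAD R2, [R5]: R2=M[4]=-1
after AND R7, R2: R7=0&(-1)=0
after ADD R5, 4: R5=4+4=8
after ADD R3, 1: R3=2+1=3
CMP R3, 4  (cmp 3,4)
JLT L0: taken
after LOAD R2, [R5]: R2=M[8]=24
after AND R7, R2: R7=0&24=0
after ADD R5, 4: R5=8+4=12
after ADD R3, 1: R3=3+1=4
CMP R3, 4  (cmp 4,4)
JLT L0: not taken
halt.

12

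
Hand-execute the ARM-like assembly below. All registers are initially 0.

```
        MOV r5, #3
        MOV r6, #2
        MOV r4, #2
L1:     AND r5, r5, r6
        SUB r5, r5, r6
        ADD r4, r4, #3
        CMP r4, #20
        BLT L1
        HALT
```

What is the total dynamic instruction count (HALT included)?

34

after MOV r5, #3: r5=3
after MOV r6, #2: r6=2
after MOV r4, #2: r4=2
after AND r5, r5, r6: r5=3&2=2
after SUB r5, r5, r6: r5=2-2=0
after ADD r4, r4, #3: r4=2+3=5
CMP r4, #20  (cmp 5,20)
BLT L1: taken
after AND r5, r5, r6: r5=0&2=0
after SUB r5, r5, r6: r5=0-2=-2
after ADD r4, r4, #3: r4=5+3=8
CMP r4, #20  (cmp 8,20)
BLT L1: taken
after AND r5, r5, r6: r5=(-2)&2=2
after SUB r5, r5, r6: r5=2-2=0
after ADD r4, r4, #3: r4=8+3=11
CMP r4, #20  (cmp 11,20)
BLT L1: taken
after AND r5, r5, r6: r5=0&2=0
after SUB r5, r5, r6: r5=0-2=-2
after ADD r4, r4, #3: r4=11+3=14
CMP r4, #20  (cmp 14,20)
BLT L1: taken
after AND r5, r5, r6: r5=(-2)&2=2
after SUB r5, r5, r6: r5=2-2=0
after ADD r4, r4, #3: r4=14+3=17
CMP r4, #20  (cmp 17,20)
BLT L1: taken
after AND r5, r5, r6: r5=0&2=0
after SUB r5, r5, r6: r5=0-2=-2
after ADD r4, r4, #3: r4=17+3=20
CMP r4, #20  (cmp 20,20)
BLT L1: not taken
halt.
Total executed instructions: 34.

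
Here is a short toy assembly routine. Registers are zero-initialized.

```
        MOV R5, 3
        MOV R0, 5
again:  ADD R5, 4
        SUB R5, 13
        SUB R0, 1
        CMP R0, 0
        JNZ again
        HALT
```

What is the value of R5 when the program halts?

-42

after MOV R5, 3: R5=3
after MOV R0, 5: R0=5
after ADD R5, 4: R5=3+4=7
after SUB R5, 13: R5=7-13=-6
after SUB R0, 1: R0=5-1=4
CMP R0, 0  (cmp 4,0)
JNZ again: taken
after ADD R5, 4: R5=(-6)+4=-2
after SUB R5, 13: R5=(-2)-13=-15
after SUB R0, 1: R0=4-1=3
CMP R0, 0  (cmp 3,0)
JNZ again: taken
after ADD R5, 4: R5=(-15)+4=-11
after SUB R5, 13: R5=(-11)-13=-24
after SUB R0, 1: R0=3-1=2
CMP R0, 0  (cmp 2,0)
JNZ again: taken
after ADD R5, 4: R5=(-24)+4=-20
after SUB R5, 13: R5=(-20)-13=-33
after SUB R0, 1: R0=2-1=1
CMP R0, 0  (cmp 1,0)
JNZ again: taken
after ADD R5, 4: R5=(-33)+4=-29
after SUB R5, 13: R5=(-29)-13=-42
after SUB R0, 1: R0=1-1=0
CMP R0, 0  (cmp 0,0)
JNZ again: not taken
halt.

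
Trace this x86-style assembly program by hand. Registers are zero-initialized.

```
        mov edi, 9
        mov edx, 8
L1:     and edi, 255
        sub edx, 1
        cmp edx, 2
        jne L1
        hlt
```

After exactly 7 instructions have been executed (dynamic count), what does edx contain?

mov edi, 9 → edi=9
mov edx, 8 → edx=8
and edi, 255 → edi=9&255=9
sub edx, 1 → edx=8-1=7
cmp edx, 2  (cmp 7,2)
jne L1: taken
and edi, 255 → edi=9&255=9
After step 7: edx = 7.

7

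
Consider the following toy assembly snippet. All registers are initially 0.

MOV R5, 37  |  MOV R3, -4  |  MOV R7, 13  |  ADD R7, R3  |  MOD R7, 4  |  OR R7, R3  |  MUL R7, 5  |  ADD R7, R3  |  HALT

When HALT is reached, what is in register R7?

R5=37
R3=-4
R7=13
R7=13+(-4)=9
R7=9%4=1
R7=1|(-4)=-3
R7=(-3)*5=-15
R7=(-15)+(-4)=-19
halt.

-19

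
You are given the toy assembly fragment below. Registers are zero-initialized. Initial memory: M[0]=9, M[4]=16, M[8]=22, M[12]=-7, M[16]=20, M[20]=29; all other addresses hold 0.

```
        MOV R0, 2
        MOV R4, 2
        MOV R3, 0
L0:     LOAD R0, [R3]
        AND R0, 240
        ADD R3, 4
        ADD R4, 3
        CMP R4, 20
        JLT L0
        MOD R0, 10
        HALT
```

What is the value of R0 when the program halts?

MOV R0, 2 → R0=2
MOV R4, 2 → R4=2
MOV R3, 0 → R3=0
LOAD R0, [R3] → R0=M[0]=9
AND R0, 240 → R0=9&240=0
ADD R3, 4 → R3=0+4=4
ADD R4, 3 → R4=2+3=5
CMP R4, 20  (cmp 5,20)
JLT L0: taken
LOAD R0, [R3] → R0=M[4]=16
AND R0, 240 → R0=16&240=16
ADD R3, 4 → R3=4+4=8
ADD R4, 3 → R4=5+3=8
CMP R4, 20  (cmp 8,20)
JLT L0: taken
LOAD R0, [R3] → R0=M[8]=22
AND R0, 240 → R0=22&240=16
ADD R3, 4 → R3=8+4=12
ADD R4, 3 → R4=8+3=11
CMP R4, 20  (cmp 11,20)
JLT L0: taken
LOAD R0, [R3] → R0=M[12]=-7
AND R0, 240 → R0=(-7)&240=240
ADD R3, 4 → R3=12+4=16
ADD R4, 3 → R4=11+3=14
CMP R4, 20  (cmp 14,20)
JLT L0: taken
LOAD R0, [R3] → R0=M[16]=20
AND R0, 240 → R0=20&240=16
ADD R3, 4 → R3=16+4=20
ADD R4, 3 → R4=14+3=17
CMP R4, 20  (cmp 17,20)
JLT L0: taken
LOAD R0, [R3] → R0=M[20]=29
AND R0, 240 → R0=29&240=16
ADD R3, 4 → R3=20+4=24
ADD R4, 3 → R4=17+3=20
CMP R4, 20  (cmp 20,20)
JLT L0: not taken
MOD R0, 10 → R0=16%10=6
halt.

6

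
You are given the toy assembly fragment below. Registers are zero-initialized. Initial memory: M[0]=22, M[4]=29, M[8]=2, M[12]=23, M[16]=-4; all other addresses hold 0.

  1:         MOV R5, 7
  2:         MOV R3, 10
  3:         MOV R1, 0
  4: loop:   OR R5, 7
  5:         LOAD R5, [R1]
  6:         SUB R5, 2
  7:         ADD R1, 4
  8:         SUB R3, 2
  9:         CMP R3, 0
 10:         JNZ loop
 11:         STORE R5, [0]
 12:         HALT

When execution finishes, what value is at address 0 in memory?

-6

after MOV R5, 7: R5=7
after MOV R3, 10: R3=10
after MOV R1, 0: R1=0
after OR R5, 7: R5=7|7=7
after LOAD R5, [R1]: R5=M[0]=22
after SUB R5, 2: R5=22-2=20
after ADD R1, 4: R1=0+4=4
after SUB R3, 2: R3=10-2=8
CMP R3, 0  (cmp 8,0)
JNZ loop: taken
after OR R5, 7: R5=20|7=23
after LOAD R5, [R1]: R5=M[4]=29
after SUB R5, 2: R5=29-2=27
after ADD R1, 4: R1=4+4=8
after SUB R3, 2: R3=8-2=6
CMP R3, 0  (cmp 6,0)
JNZ loop: taken
after OR R5, 7: R5=27|7=31
after LOAD R5, [R1]: R5=M[8]=2
after SUB R5, 2: R5=2-2=0
after ADD R1, 4: R1=8+4=12
after SUB R3, 2: R3=6-2=4
CMP R3, 0  (cmp 4,0)
JNZ loop: taken
after OR R5, 7: R5=0|7=7
after LOAD R5, [R1]: R5=M[12]=23
after SUB R5, 2: R5=23-2=21
after ADD R1, 4: R1=12+4=16
after SUB R3, 2: R3=4-2=2
CMP R3, 0  (cmp 2,0)
JNZ loop: taken
after OR R5, 7: R5=21|7=23
after LOAD R5, [R1]: R5=M[16]=-4
after SUB R5, 2: R5=(-4)-2=-6
after ADD R1, 4: R1=16+4=20
after SUB R3, 2: R3=2-2=0
CMP R3, 0  (cmp 0,0)
JNZ loop: not taken
STORE R5, [0] → M[0]=-6
halt.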